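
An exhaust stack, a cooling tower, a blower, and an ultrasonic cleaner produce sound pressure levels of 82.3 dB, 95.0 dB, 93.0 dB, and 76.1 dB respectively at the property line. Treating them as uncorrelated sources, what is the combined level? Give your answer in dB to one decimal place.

Incoherent sources combine by intensity addition: L_total = 10·log₁₀(Σ 10^(L_i/10)).
Σ 10^(L/10) = 10^(82.3/10) + 10^(95.0/10) + 10^(93.0/10) + 10^(76.1/10) = 5.368e+09.
L_total = 10·log₁₀(5.368e+09) = 97.30 dB.

97.3 dB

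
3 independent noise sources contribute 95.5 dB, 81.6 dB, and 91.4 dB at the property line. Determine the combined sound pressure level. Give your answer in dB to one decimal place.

97.1 dB

For uncorrelated sources the intensities add, so convert each level to linear form, sum, and take 10·log₁₀ of the total.
Σ 10^(L/10) = 10^(95.5/10) + 10^(81.6/10) + 10^(91.4/10) = 5.073e+09.
L_total = 10·log₁₀(5.073e+09) = 97.05 dB.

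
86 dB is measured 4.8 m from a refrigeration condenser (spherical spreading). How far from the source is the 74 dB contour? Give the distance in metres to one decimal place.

19.1 m

Point-source spreading drops the level by 20·log₁₀(r₂/r₁); inverting, r₂/r₁ = 10^(ΔL/20).
r₂ = 4.8·10^((86−74)/20) = 4.8·10^(12.0/20) = 19.11 m.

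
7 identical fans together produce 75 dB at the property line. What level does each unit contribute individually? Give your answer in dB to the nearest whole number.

67 dB

For N identical incoherent sources L_total = L₁ + 10·log₁₀ N, so L₁ = 75 − 10·log₁₀(7) = 75 − 8.451.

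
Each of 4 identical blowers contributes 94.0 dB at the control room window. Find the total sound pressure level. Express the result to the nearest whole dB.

100 dB

N identical incoherent sources raise the level by 10·log₁₀ N.
L_total = 94.0 + 10·log₁₀(4) = 94.0 + 6.021 = 100.02 dB.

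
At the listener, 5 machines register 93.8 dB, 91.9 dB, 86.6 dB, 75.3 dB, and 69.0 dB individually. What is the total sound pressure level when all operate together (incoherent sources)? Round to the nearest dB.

96 dB

For uncorrelated sources the intensities add, so convert each level to linear form, sum, and take 10·log₁₀ of the total.
Σ 10^(L/10) = 10^(93.8/10) + 10^(91.9/10) + 10^(86.6/10) + 10^(75.3/10) + 10^(69.0/10) = 4.447e+09.
L_total = 10·log₁₀(4.447e+09) = 96.48 dB.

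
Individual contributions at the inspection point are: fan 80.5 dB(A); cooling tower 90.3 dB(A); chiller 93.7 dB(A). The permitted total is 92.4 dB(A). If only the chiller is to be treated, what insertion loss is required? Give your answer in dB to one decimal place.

6.3 dB

Everything except the chiller sums to 10^(80.5/10) + 10^(90.3/10) = 1.184e+09 in linear terms, 90.73 dB(A).
The limit corresponds to 10^(92.4/10) = 1.738e+09; subtracting the fixed part leaves 5.541e+08 for the chiller, i.e. 87.44 dB(A).
So the chiller must be reduced from 93.7 to 87.44 dB(A): IL = 6.26 dB.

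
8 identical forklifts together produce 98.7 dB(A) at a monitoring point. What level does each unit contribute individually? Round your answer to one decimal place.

8 equal contributions raise the level by 10·log₁₀ 8 = 9.031 dB, so each unit alone gives 98.7 − 9.031.

89.7 dB(A)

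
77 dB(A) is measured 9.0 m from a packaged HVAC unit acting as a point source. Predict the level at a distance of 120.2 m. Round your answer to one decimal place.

For a point source, L₂ = L₁ − 20·log₁₀(r₂/r₁).
L₂ = 77 − 20·log₁₀(120.2/9.0) = 77 − 22.513 = 54.49 dB(A).

54.5 dB(A)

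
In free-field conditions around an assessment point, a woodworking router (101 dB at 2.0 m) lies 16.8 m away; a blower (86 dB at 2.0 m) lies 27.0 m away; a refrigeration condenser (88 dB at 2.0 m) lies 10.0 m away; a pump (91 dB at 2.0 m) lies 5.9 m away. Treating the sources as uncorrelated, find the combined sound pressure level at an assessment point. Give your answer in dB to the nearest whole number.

Propagate each source to the receiver with L = L_ref − 20·log₁₀(r/r_ref), then add intensities.
woodworking router: 101 − 20·log₁₀(16.8/2.0) = 101 − 18.49 = 82.51 dB.
blower: 86 − 20·log₁₀(27.0/2.0) = 86 − 22.61 = 63.39 dB.
refrigeration condenser: 88 − 20·log₁₀(10.0/2.0) = 88 − 13.98 = 74.02 dB.
pump: 91 − 20·log₁₀(5.9/2.0) = 91 − 9.40 = 81.60 dB.
Σ 10^(L/10) = 3.505e+08 → L_total = 10·log₁₀(3.505e+08) = 85.45 dB.

85 dB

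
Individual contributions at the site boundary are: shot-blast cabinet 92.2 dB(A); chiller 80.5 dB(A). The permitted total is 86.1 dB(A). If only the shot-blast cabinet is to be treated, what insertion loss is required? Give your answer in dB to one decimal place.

The untreated sources together contribute 10^(80.5/10) = 1.122e+08, i.e. 80.50 dB(A).
To meet 86.1 dB(A) overall, the treated shot-blast cabinet may contribute at most 10^(86.1/10) − 1.122e+08 = 2.952e+08, i.e. 84.70 dB(A).
So the shot-blast cabinet must be reduced from 92.2 to 84.70 dB(A): IL = 7.50 dB.

7.5 dB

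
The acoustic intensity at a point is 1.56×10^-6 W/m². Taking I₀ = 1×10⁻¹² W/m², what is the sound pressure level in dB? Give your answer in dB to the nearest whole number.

I/I₀ = 1.56×10^-6/10⁻¹² = 1.56×10^6, and L = 10·log₁₀(I/I₀).
L = 10·(0.1931 + 6) = 61.93 dB.

62 dB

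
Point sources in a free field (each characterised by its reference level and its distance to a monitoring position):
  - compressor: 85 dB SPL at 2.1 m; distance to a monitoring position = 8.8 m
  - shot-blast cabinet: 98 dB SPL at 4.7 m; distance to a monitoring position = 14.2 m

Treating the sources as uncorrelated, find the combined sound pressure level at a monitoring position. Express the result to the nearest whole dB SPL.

89 dB SPL

Propagate each source to the receiver with L = L_ref − 20·log₁₀(r/r_ref), then add intensities.
compressor: 85 − 20·log₁₀(8.8/2.1) = 85 − 12.45 = 72.55 dB SPL.
shot-blast cabinet: 98 − 20·log₁₀(14.2/4.7) = 98 − 9.60 = 88.40 dB SPL.
Σ 10^(L/10) = 7.092e+08 → L_total = 10·log₁₀(7.092e+08) = 88.51 dB SPL.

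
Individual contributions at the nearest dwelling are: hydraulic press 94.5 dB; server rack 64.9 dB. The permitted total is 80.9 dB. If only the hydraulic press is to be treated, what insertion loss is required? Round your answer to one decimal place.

Everything except the hydraulic press sums to 10^(64.9/10) = 3.090e+06 in linear terms, 64.90 dB.
The limit corresponds to 10^(80.9/10) = 1.230e+08; subtracting the fixed part leaves 1.199e+08 for the hydraulic press, i.e. 80.79 dB.
So the hydraulic press must be reduced from 94.5 to 80.79 dB: IL = 13.71 dB.

13.7 dB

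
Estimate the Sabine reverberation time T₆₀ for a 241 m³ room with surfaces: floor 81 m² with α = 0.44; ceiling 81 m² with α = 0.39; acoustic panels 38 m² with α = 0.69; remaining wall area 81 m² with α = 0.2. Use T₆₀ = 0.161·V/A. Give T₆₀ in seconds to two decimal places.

A = Σ Sᵢαᵢ = 81·0.44 + 81·0.39 + 38·0.69 + 81·0.2 = 109.65 m².
T₆₀ = 0.161 × 241 / 109.65 = 0.354 s.

0.35 s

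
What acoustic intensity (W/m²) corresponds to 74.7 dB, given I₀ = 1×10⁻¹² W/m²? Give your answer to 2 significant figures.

3.0e-05 W/m²

I/I₀ = 10^(74.7/10) = 2.951e+07, so I = 2.951e+07 × 10⁻¹² W/m².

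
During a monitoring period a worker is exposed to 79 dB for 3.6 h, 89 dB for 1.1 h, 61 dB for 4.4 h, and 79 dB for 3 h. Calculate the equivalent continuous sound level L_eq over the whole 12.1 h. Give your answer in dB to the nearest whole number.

The energy average is taken in the linear domain: L_eq = 10·log₁₀[(Σ tᵢ·10^(Lᵢ/10))/T], T = 12.1 h.
Σ tᵢ·10^(Lᵢ/10) = 3.6·10^(79/10) + 1.1·10^(89/10) + 4.4·10^(61/10) + 3·10^(79/10) = 1.404e+09.
L_eq = 10·log₁₀(1.404e+09/12.1) = 80.64 dB.

81 dB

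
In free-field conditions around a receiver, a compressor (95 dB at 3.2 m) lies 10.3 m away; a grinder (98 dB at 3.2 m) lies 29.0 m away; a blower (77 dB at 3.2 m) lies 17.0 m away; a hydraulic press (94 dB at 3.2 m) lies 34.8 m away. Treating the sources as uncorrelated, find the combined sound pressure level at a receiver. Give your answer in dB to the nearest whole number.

86 dB

Propagate each source to the receiver with L = L_ref − 20·log₁₀(r/r_ref), then add intensities.
compressor: 95 − 20·log₁₀(10.3/3.2) = 95 − 10.15 = 84.85 dB.
grinder: 98 − 20·log₁₀(29.0/3.2) = 98 − 19.14 = 78.86 dB.
blower: 77 − 20·log₁₀(17.0/3.2) = 77 − 14.51 = 62.49 dB.
hydraulic press: 94 − 20·log₁₀(34.8/3.2) = 94 − 20.73 = 73.27 dB.
Σ 10^(L/10) = 4.051e+08 → L_total = 10·log₁₀(4.051e+08) = 86.08 dB.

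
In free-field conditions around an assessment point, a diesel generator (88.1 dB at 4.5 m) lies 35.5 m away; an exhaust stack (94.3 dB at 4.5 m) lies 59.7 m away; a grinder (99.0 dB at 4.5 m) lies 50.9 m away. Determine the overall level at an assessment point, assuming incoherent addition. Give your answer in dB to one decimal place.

Apply inverse-square spreading to bring every level to the receiver, then sum 10^(L/10).
diesel generator: 88.1 − 20·log₁₀(35.5/4.5) = 88.1 − 17.94 = 70.16 dB.
exhaust stack: 94.3 − 20·log₁₀(59.7/4.5) = 94.3 − 22.46 = 71.84 dB.
grinder: 99.0 − 20·log₁₀(50.9/4.5) = 99.0 − 21.07 = 77.93 dB.
Σ 10^(L/10) = 8.775e+07 → L_total = 10·log₁₀(8.775e+07) = 79.43 dB.

79.4 dB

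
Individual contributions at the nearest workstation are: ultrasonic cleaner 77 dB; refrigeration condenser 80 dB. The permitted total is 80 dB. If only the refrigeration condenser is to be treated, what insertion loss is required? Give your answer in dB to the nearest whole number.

3 dB

Everything except the refrigeration condenser sums to 10^(77/10) = 5.012e+07 in linear terms, 77.00 dB.
To meet 80 dB overall, the treated refrigeration condenser may contribute at most 10^(80/10) − 5.012e+07 = 4.988e+07, i.e. 76.98 dB.
Required insertion loss = 80 − 76.98 = 3.02 dB.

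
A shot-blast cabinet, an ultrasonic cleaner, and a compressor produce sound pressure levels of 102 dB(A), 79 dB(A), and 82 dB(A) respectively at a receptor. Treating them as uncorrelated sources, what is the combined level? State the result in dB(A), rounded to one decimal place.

102.1 dB(A)

For uncorrelated sources the intensities add, so convert each level to linear form, sum, and take 10·log₁₀ of the total.
Σ 10^(L/10) = 10^(102/10) + 10^(79/10) + 10^(82/10) = 1.609e+10.
L_total = 10·log₁₀(1.609e+10) = 102.06 dB(A).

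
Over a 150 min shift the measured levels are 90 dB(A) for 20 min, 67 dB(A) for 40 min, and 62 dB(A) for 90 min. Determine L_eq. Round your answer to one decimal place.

L_eq = 10·log₁₀[(1/T)·Σ tᵢ·10^(Lᵢ/10)] with T = 150 min.
Σ tᵢ·10^(Lᵢ/10) = 20·10^(90/10) + 40·10^(67/10) + 90·10^(62/10) = 2.034e+10.
L_eq = 10·log₁₀(2.034e+10/150) = 81.32 dB(A).

81.3 dB(A)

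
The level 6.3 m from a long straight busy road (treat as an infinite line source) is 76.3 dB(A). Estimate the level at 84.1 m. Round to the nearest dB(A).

Cylindrical spreading from a line source gives a 10·log₁₀(r₂/r₁) drop.
L₂ = 76.3 − 10·log₁₀(84.1/6.3) = 76.3 − 11.255 = 65.05 dB(A).

65 dB(A)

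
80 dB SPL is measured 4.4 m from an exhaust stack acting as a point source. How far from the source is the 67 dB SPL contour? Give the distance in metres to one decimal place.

For a point source L₁ − L₂ = 20·log₁₀(r₂/r₁), so r₂ = r₁·10^((L₁−L₂)/20).
r₂ = 4.4·10^((80−67)/20) = 4.4·10^(13.0/20) = 19.65 m.

19.7 m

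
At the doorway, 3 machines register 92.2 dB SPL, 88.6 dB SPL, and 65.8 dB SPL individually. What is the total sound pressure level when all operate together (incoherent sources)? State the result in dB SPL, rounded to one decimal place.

For uncorrelated sources the intensities add, so convert each level to linear form, sum, and take 10·log₁₀ of the total.
Σ 10^(L/10) = 10^(92.2/10) + 10^(88.6/10) + 10^(65.8/10) = 2.388e+09.
L_total = 10·log₁₀(2.388e+09) = 93.78 dB SPL.

93.8 dB SPL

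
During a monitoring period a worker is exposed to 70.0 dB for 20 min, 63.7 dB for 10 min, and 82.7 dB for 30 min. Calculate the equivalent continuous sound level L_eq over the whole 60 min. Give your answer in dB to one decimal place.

The energy average is taken in the linear domain: L_eq = 10·log₁₀[(Σ tᵢ·10^(Lᵢ/10))/T], T = 60 min.
Σ tᵢ·10^(Lᵢ/10) = 20·10^(70.0/10) + 10·10^(63.7/10) + 30·10^(82.7/10) = 5.810e+09.
L_eq = 10·log₁₀(5.810e+09/60) = 79.86 dB.

79.9 dB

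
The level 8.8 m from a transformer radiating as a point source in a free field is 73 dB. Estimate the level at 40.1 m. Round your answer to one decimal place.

59.8 dB

Point-source attenuation: ΔL = 20·log₁₀(r₂/r₁) = 20·log₁₀(40.1/8.8) = 13.173 dB.
L₂ = 73 − 20·log₁₀(40.1/8.8) = 73 − 13.173 = 59.83 dB.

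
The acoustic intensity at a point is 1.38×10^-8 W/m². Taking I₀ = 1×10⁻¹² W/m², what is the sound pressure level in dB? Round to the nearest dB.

41 dB

I/I₀ = 1.38×10^-8/10⁻¹² = 1.38×10^4, and L = 10·log₁₀(I/I₀).
L = 10·(0.1399 + 4) = 41.40 dB.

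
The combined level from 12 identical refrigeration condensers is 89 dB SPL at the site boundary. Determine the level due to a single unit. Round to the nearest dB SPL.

Dividing the total intensity by 12 lowers the level by 10·log₁₀ 12 = 10.792 dB: L₁ = 89 − 10.792.

78 dB SPL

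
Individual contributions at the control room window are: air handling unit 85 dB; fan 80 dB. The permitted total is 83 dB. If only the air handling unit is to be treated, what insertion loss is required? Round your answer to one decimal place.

Fixed contribution from the other source: Σ 10^(L/10) = 10^(80/10) = 1.000e+08 (80.00 dB).
To meet 83 dB overall, the treated air handling unit may contribute at most 10^(83/10) − 1.000e+08 = 9.953e+07, i.e. 79.98 dB.
So the air handling unit must be reduced from 85 to 79.98 dB: IL = 5.02 dB.

5.0 dB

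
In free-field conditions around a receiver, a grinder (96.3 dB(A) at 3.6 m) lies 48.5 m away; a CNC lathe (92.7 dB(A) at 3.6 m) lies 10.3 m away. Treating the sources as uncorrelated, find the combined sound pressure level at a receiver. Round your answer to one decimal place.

Propagate each source to the receiver with L = L_ref − 20·log₁₀(r/r_ref), then add intensities.
grinder: 96.3 − 20·log₁₀(48.5/3.6) = 96.3 − 22.59 = 73.71 dB(A).
CNC lathe: 92.7 − 20·log₁₀(10.3/3.6) = 92.7 − 9.13 = 83.57 dB(A).
Σ 10^(L/10) = 2.510e+08 → L_total = 10·log₁₀(2.510e+08) = 84.00 dB(A).

84.0 dB(A)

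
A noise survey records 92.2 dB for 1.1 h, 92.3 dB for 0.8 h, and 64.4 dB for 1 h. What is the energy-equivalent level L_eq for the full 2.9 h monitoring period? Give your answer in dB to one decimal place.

Weight each interval's intensity by its duration and average over T = 2.9 h:
Σ tᵢ·10^(Lᵢ/10) = 1.1·10^(92.2/10) + 0.8·10^(92.3/10) + 1·10^(64.4/10) = 3.187e+09.
L_eq = 10·log₁₀(3.187e+09/2.9) = 90.41 dB.

90.4 dB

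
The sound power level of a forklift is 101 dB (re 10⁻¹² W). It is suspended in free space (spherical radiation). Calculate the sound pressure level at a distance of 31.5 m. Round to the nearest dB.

60 dB

Free-field spherical radiation: L_p = L_w − 10·log₁₀(4π·r²), r = 31.5 m.
4π·r² = 1.247e+04 m², 10·log₁₀ of that is 40.958 dB.
L_p = 101 − 40.958 = 60.04 dB.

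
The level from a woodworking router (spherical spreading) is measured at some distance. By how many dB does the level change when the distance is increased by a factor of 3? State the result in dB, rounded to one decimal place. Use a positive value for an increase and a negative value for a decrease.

-9.5 dB

With spherical spreading the level changes by −20·log₁₀(r₂/r₁).
ΔL = −20·log₁₀(3) = -9.54 dB.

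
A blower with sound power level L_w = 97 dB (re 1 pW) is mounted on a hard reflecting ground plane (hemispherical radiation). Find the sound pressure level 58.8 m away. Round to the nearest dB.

L_p = L_w − 10·log₁₀(2π·r²) with r = 58.8 m.
2π·r² = 2.172e+04 m², 10·log₁₀ of that is 43.369 dB.
L_p = 97 − 43.369 = 53.63 dB.

54 dB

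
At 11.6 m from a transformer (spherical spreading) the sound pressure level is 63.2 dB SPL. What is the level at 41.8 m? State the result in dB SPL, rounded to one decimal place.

52.1 dB SPL

Spherical spreading from a point source gives a 20·log₁₀(r₂/r₁) drop.
L₂ = 63.2 − 20·log₁₀(41.8/11.6) = 63.2 − 11.134 = 52.07 dB SPL.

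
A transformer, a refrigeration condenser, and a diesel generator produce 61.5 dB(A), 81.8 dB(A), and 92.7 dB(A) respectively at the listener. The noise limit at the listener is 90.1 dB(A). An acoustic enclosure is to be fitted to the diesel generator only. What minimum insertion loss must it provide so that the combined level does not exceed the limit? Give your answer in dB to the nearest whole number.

3 dB

Everything except the diesel generator sums to 10^(61.5/10) + 10^(81.8/10) = 1.528e+08 in linear terms, 81.84 dB(A).
The limit corresponds to 10^(90.1/10) = 1.023e+09; subtracting the fixed part leaves 8.705e+08 for the diesel generator, i.e. 89.40 dB(A).
So the diesel generator must be reduced from 92.7 to 89.40 dB(A): IL = 3.30 dB.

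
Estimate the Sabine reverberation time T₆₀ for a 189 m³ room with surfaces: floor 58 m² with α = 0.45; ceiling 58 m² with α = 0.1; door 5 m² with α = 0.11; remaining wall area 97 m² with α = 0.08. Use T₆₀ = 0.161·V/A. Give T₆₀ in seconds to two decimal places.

0.76 s

A = Σ Sᵢαᵢ = 58·0.45 + 58·0.1 + 5·0.11 + 97·0.08 = 40.21 m².
T₆₀ = 0.161 × 189 / 40.21 = 0.757 s.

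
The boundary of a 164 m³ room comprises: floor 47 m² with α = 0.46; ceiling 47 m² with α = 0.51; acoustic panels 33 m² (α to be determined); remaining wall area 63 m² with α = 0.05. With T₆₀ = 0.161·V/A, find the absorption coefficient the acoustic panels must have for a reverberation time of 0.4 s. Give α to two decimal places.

A = 0.161·V/T₆₀ = 0.161·164/0.4 = 66.01 m² sabins.
Absorption from the other surfaces = 47·0.46 + 47·0.51 + 63·0.05 = 48.74 m², so the acoustic panels must supply 17.27 m² over 33 m².
α = 17.27/33 = 0.523.

0.52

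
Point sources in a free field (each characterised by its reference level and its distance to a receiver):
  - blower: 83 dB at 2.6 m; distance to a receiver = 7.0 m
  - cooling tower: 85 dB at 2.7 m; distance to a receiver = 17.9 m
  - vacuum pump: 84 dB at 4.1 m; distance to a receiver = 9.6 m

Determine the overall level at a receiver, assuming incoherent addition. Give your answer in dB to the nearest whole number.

79 dB

Apply inverse-square spreading to bring every level to the receiver, then sum 10^(L/10).
blower: 83 − 20·log₁₀(7.0/2.6) = 83 − 8.60 = 74.40 dB.
cooling tower: 85 − 20·log₁₀(17.9/2.7) = 85 − 16.43 = 68.57 dB.
vacuum pump: 84 − 20·log₁₀(9.6/4.1) = 84 − 7.39 = 76.61 dB.
Σ 10^(L/10) = 8.054e+07 → L_total = 10·log₁₀(8.054e+07) = 79.06 dB.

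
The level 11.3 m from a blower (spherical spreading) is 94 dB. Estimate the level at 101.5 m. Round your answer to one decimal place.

74.9 dB

For a point source, L₂ = L₁ − 20·log₁₀(r₂/r₁).
L₂ = 94 − 20·log₁₀(101.5/11.3) = 94 − 19.068 = 74.93 dB.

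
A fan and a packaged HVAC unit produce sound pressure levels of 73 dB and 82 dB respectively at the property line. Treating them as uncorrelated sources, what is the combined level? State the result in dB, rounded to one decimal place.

For uncorrelated sources the intensities add, so convert each level to linear form, sum, and take 10·log₁₀ of the total.
Σ 10^(L/10) = 10^(73/10) + 10^(82/10) = 1.784e+08.
L_total = 10·log₁₀(1.784e+08) = 82.51 dB.

82.5 dB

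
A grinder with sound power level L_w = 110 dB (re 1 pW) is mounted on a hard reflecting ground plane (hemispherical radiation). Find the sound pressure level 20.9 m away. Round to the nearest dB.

L_p = L_w − 10·log₁₀(2π·r²) with r = 20.9 m.
2π·r² = 2745 m², 10·log₁₀ of that is 34.385 dB.
L_p = 110 − 34.385 = 75.62 dB.

76 dB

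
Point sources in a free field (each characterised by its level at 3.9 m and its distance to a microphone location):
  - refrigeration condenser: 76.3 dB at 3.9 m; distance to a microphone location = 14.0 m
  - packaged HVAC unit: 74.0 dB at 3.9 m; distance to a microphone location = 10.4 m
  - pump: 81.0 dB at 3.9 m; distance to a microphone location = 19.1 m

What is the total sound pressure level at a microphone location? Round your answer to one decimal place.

70.8 dB

Propagate each source to the receiver with L = L_ref − 20·log₁₀(r/r_ref), then add intensities.
refrigeration condenser: 76.3 − 20·log₁₀(14.0/3.9) = 76.3 − 11.10 = 65.20 dB.
packaged HVAC unit: 74.0 − 20·log₁₀(10.4/3.9) = 74.0 − 8.52 = 65.48 dB.
pump: 81.0 − 20·log₁₀(19.1/3.9) = 81.0 − 13.80 = 67.20 dB.
Σ 10^(L/10) = 1.209e+07 → L_total = 10·log₁₀(1.209e+07) = 70.82 dB.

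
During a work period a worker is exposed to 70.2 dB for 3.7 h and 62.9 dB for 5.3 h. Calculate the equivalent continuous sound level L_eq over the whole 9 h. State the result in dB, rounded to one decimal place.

67.4 dB

The energy average is taken in the linear domain: L_eq = 10·log₁₀[(Σ tᵢ·10^(Lᵢ/10))/T], T = 9 h.
Σ tᵢ·10^(Lᵢ/10) = 3.7·10^(70.2/10) + 5.3·10^(62.9/10) = 4.908e+07.
L_eq = 10·log₁₀(4.908e+07/9) = 67.37 dB.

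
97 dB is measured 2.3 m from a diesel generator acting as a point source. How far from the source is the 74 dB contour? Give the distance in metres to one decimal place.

The 23.0 dB drop corresponds to a distance ratio of 10^(23.0/20) for a point source.
r₂ = 2.3·10^((97−74)/20) = 2.3·10^(23.0/20) = 32.49 m.

32.5 m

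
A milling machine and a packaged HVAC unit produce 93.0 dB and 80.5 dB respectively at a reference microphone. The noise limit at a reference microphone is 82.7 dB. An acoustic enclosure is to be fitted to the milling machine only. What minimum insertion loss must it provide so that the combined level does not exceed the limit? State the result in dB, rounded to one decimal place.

The untreated sources together contribute 10^(80.5/10) = 1.122e+08, i.e. 80.50 dB.
To meet 82.7 dB overall, the treated milling machine may contribute at most 10^(82.7/10) − 1.122e+08 = 7.401e+07, i.e. 78.69 dB.
So the milling machine must be reduced from 93.0 to 78.69 dB: IL = 14.31 dB.

14.3 dB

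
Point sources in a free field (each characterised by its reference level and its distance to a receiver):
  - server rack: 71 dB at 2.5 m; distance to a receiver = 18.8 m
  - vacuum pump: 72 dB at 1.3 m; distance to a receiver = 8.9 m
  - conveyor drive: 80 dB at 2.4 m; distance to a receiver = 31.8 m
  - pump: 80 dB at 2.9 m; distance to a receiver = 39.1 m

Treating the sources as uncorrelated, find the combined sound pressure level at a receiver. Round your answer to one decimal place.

62.3 dB

Apply inverse-square spreading to bring every level to the receiver, then sum 10^(L/10).
server rack: 71 − 20·log₁₀(18.8/2.5) = 71 − 17.52 = 53.48 dB.
vacuum pump: 72 − 20·log₁₀(8.9/1.3) = 72 − 16.71 = 55.29 dB.
conveyor drive: 80 − 20·log₁₀(31.8/2.4) = 80 − 22.44 = 57.56 dB.
pump: 80 − 20·log₁₀(39.1/2.9) = 80 − 22.60 = 57.40 dB.
Σ 10^(L/10) = 1.680e+06 → L_total = 10·log₁₀(1.680e+06) = 62.25 dB.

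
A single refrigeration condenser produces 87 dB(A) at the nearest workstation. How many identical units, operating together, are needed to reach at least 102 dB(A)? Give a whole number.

32

Need L₁ + 10·log₁₀ N ≥ 102, i.e. log₁₀ N ≥ 1.50.
N ≥ 10^(15.0/10) = 31.623, so N = 32.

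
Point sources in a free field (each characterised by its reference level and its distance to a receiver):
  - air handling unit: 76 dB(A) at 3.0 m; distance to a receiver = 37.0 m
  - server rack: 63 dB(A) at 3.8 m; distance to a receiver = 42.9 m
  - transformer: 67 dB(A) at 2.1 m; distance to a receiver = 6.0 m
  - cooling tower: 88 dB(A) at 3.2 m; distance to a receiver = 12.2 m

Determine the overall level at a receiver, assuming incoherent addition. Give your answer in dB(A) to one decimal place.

Apply inverse-square spreading to bring every level to the receiver, then sum 10^(L/10).
air handling unit: 76 − 20·log₁₀(37.0/3.0) = 76 − 21.82 = 54.18 dB(A).
server rack: 63 − 20·log₁₀(42.9/3.8) = 63 − 21.05 = 41.95 dB(A).
transformer: 67 − 20·log₁₀(6.0/2.1) = 67 − 9.12 = 57.88 dB(A).
cooling tower: 88 − 20·log₁₀(12.2/3.2) = 88 − 11.62 = 76.38 dB(A).
Σ 10^(L/10) = 4.430e+07 → L_total = 10·log₁₀(4.430e+07) = 76.46 dB(A).

76.5 dB(A)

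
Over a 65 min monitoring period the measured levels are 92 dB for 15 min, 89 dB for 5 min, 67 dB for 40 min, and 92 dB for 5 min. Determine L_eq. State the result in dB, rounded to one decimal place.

Weight each interval's intensity by its duration and average over T = 65 min:
Σ tᵢ·10^(Lᵢ/10) = 15·10^(92/10) + 5·10^(89/10) + 40·10^(67/10) + 5·10^(92/10) = 3.587e+10.
L_eq = 10·log₁₀(3.587e+10/65) = 87.42 dB.

87.4 dB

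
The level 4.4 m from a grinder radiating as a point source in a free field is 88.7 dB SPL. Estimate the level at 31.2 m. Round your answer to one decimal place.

71.7 dB SPL

For a point source, L₂ = L₁ − 20·log₁₀(r₂/r₁).
L₂ = 88.7 − 20·log₁₀(31.2/4.4) = 88.7 − 17.014 = 71.69 dB SPL.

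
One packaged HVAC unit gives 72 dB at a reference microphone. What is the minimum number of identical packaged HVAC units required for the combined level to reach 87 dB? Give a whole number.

Need L₁ + 10·log₁₀ N ≥ 87, i.e. log₁₀ N ≥ 1.50.
N ≥ 10^(15.0/10) = 31.623, so N = 32.

32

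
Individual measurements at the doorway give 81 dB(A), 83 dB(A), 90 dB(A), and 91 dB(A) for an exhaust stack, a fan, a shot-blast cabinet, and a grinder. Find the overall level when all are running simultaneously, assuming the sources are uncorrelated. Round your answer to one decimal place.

For uncorrelated sources the intensities add, so convert each level to linear form, sum, and take 10·log₁₀ of the total.
Σ 10^(L/10) = 10^(81/10) + 10^(83/10) + 10^(90/10) + 10^(91/10) = 2.584e+09.
L_total = 10·log₁₀(2.584e+09) = 94.12 dB(A).

94.1 dB(A)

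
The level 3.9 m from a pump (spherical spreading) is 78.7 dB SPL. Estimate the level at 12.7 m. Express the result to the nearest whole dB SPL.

Spherical spreading from a point source gives a 20·log₁₀(r₂/r₁) drop.
L₂ = 78.7 − 20·log₁₀(12.7/3.9) = 78.7 − 10.255 = 68.45 dB SPL.

68 dB SPL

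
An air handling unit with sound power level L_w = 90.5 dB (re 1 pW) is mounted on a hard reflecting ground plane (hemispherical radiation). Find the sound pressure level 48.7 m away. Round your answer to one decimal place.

48.8 dB

L_p = L_w − 10·log₁₀(2π·r²) with r = 48.7 m.
2π·r² = 1.49e+04 m², 10·log₁₀ of that is 41.732 dB.
L_p = 90.5 − 41.732 = 48.77 dB.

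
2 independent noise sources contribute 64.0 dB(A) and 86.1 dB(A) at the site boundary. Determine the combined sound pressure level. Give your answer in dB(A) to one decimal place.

Incoherent sources combine by intensity addition: L_total = 10·log₁₀(Σ 10^(L_i/10)).
Σ 10^(L/10) = 10^(64.0/10) + 10^(86.1/10) = 4.099e+08.
L_total = 10·log₁₀(4.099e+08) = 86.13 dB(A).

86.1 dB(A)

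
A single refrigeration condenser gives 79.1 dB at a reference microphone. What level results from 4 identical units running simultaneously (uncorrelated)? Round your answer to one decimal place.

N identical incoherent sources raise the level by 10·log₁₀ N.
L_total = 79.1 + 10·log₁₀(4) = 79.1 + 6.021 = 85.12 dB.

85.1 dB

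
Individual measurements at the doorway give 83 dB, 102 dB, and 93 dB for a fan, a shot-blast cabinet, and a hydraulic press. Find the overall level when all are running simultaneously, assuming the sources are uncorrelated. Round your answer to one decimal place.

102.6 dB

Incoherent sources combine by intensity addition: L_total = 10·log₁₀(Σ 10^(L_i/10)).
Σ 10^(L/10) = 10^(83/10) + 10^(102/10) + 10^(93/10) = 1.804e+10.
L_total = 10·log₁₀(1.804e+10) = 102.56 dB.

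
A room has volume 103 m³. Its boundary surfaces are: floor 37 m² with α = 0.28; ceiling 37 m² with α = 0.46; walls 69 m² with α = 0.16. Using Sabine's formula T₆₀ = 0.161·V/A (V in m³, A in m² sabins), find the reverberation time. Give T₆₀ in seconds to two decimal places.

0.43 s

Summing Sᵢαᵢ: 37·0.28 + 37·0.46 + 69·0.16 = 38.42 m².
T₆₀ = 0.161 × 103 / 38.42 = 0.432 s.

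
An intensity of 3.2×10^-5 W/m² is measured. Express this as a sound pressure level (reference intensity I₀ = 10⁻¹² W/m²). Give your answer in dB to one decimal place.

75.1 dB

L = 10·log₁₀(I/I₀) = 10·log₁₀(3.2×10^-5/10⁻¹²) = 10·log₁₀(3.2×10^7).
L = 10·(0.5051 + 7) = 75.05 dB.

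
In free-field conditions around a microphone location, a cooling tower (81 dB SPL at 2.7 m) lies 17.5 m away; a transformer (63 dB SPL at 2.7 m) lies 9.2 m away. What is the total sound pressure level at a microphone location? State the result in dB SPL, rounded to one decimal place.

65.0 dB SPL

First find each source's level at the receiver (point-source: −20·log₁₀(r/r_ref)), then combine on an intensity basis.
cooling tower: 81 − 20·log₁₀(17.5/2.7) = 81 − 16.23 = 64.77 dB SPL.
transformer: 63 − 20·log₁₀(9.2/2.7) = 63 − 10.65 = 52.35 dB SPL.
Σ 10^(L/10) = 3.169e+06 → L_total = 10·log₁₀(3.169e+06) = 65.01 dB SPL.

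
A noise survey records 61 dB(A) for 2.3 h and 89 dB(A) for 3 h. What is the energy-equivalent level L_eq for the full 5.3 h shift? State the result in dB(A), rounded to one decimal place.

86.5 dB(A)

The energy average is taken in the linear domain: L_eq = 10·log₁₀[(Σ tᵢ·10^(Lᵢ/10))/T], T = 5.3 h.
Σ tᵢ·10^(Lᵢ/10) = 2.3·10^(61/10) + 3·10^(89/10) = 2.386e+09.
L_eq = 10·log₁₀(2.386e+09/5.3) = 86.53 dB(A).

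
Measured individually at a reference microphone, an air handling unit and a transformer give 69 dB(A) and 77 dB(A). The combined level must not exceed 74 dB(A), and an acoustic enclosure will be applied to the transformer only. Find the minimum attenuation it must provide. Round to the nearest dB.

Fixed contribution from the other source: Σ 10^(L/10) = 10^(69/10) = 7.943e+06 (69.00 dB(A)).
The limit corresponds to 10^(74/10) = 2.512e+07; subtracting the fixed part leaves 1.718e+07 for the transformer, i.e. 72.35 dB(A).
Required insertion loss = 77 − 72.35 = 4.65 dB.

5 dB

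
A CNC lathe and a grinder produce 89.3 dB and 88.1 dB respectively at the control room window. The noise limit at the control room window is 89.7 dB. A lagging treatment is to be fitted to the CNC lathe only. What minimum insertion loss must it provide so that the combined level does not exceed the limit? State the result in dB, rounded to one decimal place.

Fixed contribution from the other source: Σ 10^(L/10) = 10^(88.1/10) = 6.457e+08 (88.10 dB).
The limit corresponds to 10^(89.7/10) = 9.333e+08; subtracting the fixed part leaves 2.876e+08 for the CNC lathe, i.e. 84.59 dB.
So the CNC lathe must be reduced from 89.3 to 84.59 dB: IL = 4.71 dB.

4.7 dB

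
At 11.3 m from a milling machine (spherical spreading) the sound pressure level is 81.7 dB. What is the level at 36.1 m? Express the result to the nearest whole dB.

72 dB

Point-source attenuation: ΔL = 20·log₁₀(r₂/r₁) = 20·log₁₀(36.1/11.3) = 10.089 dB.
L₂ = 81.7 − 20·log₁₀(36.1/11.3) = 81.7 − 10.089 = 71.61 dB.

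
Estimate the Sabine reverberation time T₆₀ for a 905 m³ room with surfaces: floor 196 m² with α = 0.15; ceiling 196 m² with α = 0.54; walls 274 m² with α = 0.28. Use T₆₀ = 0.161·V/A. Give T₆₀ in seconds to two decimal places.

Total absorption A = 196·0.15 + 196·0.54 + 274·0.28 = 211.96 m² sabins.
T₆₀ = 0.161·V/A = 0.161·905/211.96 = 0.687 s.

0.69 s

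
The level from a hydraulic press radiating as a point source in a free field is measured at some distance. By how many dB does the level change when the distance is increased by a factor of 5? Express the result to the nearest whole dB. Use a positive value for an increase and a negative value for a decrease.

Point-source spreading: ΔL = −20·log₁₀(r₂/r₁).
ΔL = −20·log₁₀(5) = -13.98 dB.

-14 dB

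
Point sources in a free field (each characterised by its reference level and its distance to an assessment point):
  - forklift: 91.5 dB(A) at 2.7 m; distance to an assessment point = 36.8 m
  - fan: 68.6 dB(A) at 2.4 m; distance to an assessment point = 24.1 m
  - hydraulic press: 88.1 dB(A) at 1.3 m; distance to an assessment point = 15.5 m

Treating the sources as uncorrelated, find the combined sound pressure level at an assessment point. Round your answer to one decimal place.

Apply inverse-square spreading to bring every level to the receiver, then sum 10^(L/10).
forklift: 91.5 − 20·log₁₀(36.8/2.7) = 91.5 − 22.69 = 68.81 dB(A).
fan: 68.6 − 20·log₁₀(24.1/2.4) = 68.6 − 20.04 = 48.56 dB(A).
hydraulic press: 88.1 − 20·log₁₀(15.5/1.3) = 88.1 − 21.53 = 66.57 dB(A).
Σ 10^(L/10) = 1.222e+07 → L_total = 10·log₁₀(1.222e+07) = 70.87 dB(A).

70.9 dB(A)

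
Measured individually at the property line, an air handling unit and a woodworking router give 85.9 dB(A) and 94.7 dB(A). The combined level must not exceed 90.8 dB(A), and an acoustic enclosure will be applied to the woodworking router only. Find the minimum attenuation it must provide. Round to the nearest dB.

The untreated sources together contribute 10^(85.9/10) = 3.890e+08, i.e. 85.90 dB(A).
To meet 90.8 dB(A) overall, the treated woodworking router may contribute at most 10^(90.8/10) − 3.890e+08 = 8.132e+08, i.e. 89.10 dB(A).
Required insertion loss = 94.7 − 89.10 = 5.60 dB.

6 dB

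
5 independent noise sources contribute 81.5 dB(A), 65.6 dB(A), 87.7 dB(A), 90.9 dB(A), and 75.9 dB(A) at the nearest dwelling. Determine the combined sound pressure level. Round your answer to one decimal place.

Incoherent sources combine by intensity addition: L_total = 10·log₁₀(Σ 10^(L_i/10)).
Σ 10^(L/10) = 10^(81.5/10) + 10^(65.6/10) + 10^(87.7/10) + 10^(90.9/10) + 10^(75.9/10) = 2.003e+09.
L_total = 10·log₁₀(2.003e+09) = 93.02 dB(A).

93.0 dB(A)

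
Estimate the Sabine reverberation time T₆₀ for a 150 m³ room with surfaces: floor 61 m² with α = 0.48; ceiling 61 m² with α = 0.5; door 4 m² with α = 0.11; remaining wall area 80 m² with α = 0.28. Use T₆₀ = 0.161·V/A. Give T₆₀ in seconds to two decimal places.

0.29 s

A = Σ Sᵢαᵢ = 61·0.48 + 61·0.5 + 4·0.11 + 80·0.28 = 82.62 m².
T₆₀ = 0.161·V/A = 0.161·150/82.62 = 0.292 s.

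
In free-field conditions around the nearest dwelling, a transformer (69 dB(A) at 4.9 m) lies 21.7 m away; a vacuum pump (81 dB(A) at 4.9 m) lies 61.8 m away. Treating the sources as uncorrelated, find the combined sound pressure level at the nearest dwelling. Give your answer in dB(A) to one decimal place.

60.8 dB(A)

First find each source's level at the receiver (point-source: −20·log₁₀(r/r_ref)), then combine on an intensity basis.
transformer: 69 − 20·log₁₀(21.7/4.9) = 69 − 12.93 = 56.07 dB(A).
vacuum pump: 81 − 20·log₁₀(61.8/4.9) = 81 − 22.02 = 58.98 dB(A).
Σ 10^(L/10) = 1.196e+06 → L_total = 10·log₁₀(1.196e+06) = 60.78 dB(A).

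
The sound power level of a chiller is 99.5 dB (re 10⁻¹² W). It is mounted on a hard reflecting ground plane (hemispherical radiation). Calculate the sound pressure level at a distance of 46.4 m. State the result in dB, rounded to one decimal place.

58.2 dB

Free-field hemispherical radiation: L_p = L_w − 10·log₁₀(2π·r²), r = 46.4 m.
2π·r² = 1.353e+04 m², 10·log₁₀ of that is 41.312 dB.
L_p = 99.5 − 41.312 = 58.19 dB.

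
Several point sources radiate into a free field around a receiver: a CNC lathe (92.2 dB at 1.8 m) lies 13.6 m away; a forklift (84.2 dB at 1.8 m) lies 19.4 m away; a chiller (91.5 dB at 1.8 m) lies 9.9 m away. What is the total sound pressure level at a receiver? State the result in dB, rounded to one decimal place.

Apply inverse-square spreading to bring every level to the receiver, then sum 10^(L/10).
CNC lathe: 92.2 − 20·log₁₀(13.6/1.8) = 92.2 − 17.57 = 74.63 dB.
forklift: 84.2 − 20·log₁₀(19.4/1.8) = 84.2 − 20.65 = 63.55 dB.
chiller: 91.5 − 20·log₁₀(9.9/1.8) = 91.5 − 14.81 = 76.69 dB.
Σ 10^(L/10) = 7.803e+07 → L_total = 10·log₁₀(7.803e+07) = 78.92 dB.

78.9 dB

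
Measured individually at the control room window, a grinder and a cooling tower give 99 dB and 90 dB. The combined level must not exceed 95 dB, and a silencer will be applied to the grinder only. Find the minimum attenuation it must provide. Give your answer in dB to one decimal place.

5.7 dB

Fixed contribution from the other source: Σ 10^(L/10) = 10^(90/10) = 1.000e+09 (90.00 dB).
The limit corresponds to 10^(95/10) = 3.162e+09; subtracting the fixed part leaves 2.162e+09 for the grinder, i.e. 93.35 dB.
Required insertion loss = 99 − 93.35 = 5.65 dB.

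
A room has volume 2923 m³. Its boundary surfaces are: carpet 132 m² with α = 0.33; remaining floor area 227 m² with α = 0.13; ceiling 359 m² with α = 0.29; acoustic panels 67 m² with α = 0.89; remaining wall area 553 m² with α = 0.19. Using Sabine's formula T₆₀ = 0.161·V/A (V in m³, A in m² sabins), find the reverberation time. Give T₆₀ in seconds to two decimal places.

1.38 s

Summing Sᵢαᵢ: 132·0.33 + 227·0.13 + 359·0.29 + 67·0.89 + 553·0.19 = 341.88 m².
T₆₀ = 0.161 × 2923 / 341.88 = 1.377 s.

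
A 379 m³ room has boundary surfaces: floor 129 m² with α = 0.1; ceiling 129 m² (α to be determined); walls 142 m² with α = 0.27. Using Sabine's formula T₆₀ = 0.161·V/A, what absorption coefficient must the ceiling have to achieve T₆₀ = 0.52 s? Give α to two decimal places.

0.51

From T₆₀ = 0.161·V/A, the target T₆₀ = 0.52 s needs A = 0.161·379/0.52 = 117.34 m².
Absorption from the other surfaces = 129·0.1 + 142·0.27 = 51.24 m², so the ceiling must supply 66.10 m² over 129 m².
α = 66.10/129 = 0.512.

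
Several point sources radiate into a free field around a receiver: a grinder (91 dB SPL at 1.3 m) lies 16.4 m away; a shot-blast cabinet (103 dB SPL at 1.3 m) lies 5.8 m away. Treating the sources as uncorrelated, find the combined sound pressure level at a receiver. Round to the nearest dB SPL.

First find each source's level at the receiver (point-source: −20·log₁₀(r/r_ref)), then combine on an intensity basis.
grinder: 91 − 20·log₁₀(16.4/1.3) = 91 − 22.02 = 68.98 dB SPL.
shot-blast cabinet: 103 − 20·log₁₀(5.8/1.3) = 103 − 12.99 = 90.01 dB SPL.
Σ 10^(L/10) = 1.010e+09 → L_total = 10·log₁₀(1.010e+09) = 90.04 dB SPL.

90 dB SPL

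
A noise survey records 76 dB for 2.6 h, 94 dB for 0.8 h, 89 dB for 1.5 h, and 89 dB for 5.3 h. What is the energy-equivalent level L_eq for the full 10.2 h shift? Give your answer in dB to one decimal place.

88.7 dB

The energy average is taken in the linear domain: L_eq = 10·log₁₀[(Σ tᵢ·10^(Lᵢ/10))/T], T = 10.2 h.
Σ tᵢ·10^(Lᵢ/10) = 2.6·10^(76/10) + 0.8·10^(94/10) + 1.5·10^(89/10) + 5.3·10^(89/10) = 7.514e+09.
L_eq = 10·log₁₀(7.514e+09/10.2) = 88.67 dB.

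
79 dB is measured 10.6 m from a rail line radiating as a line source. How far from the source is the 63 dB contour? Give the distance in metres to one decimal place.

422.0 m

The 16.0 dB drop corresponds to a distance ratio of 10^(16.0/10) for a line source.
r₂ = 10.6·10^((79−63)/10) = 10.6·10^(16.0/10) = 421.99 m.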